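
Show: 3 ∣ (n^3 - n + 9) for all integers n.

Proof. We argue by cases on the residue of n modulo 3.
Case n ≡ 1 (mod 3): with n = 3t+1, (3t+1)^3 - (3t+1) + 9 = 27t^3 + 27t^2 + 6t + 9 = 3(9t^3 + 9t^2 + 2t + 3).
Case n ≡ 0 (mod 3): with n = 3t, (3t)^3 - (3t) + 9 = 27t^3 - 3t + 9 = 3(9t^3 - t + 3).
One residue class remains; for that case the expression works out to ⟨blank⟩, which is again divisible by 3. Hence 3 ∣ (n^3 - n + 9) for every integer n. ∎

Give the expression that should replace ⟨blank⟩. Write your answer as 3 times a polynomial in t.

3(9t^3 + 18t^2 + 11t + 5)

Only n ≡ 2 (mod 3) is unaccounted for. Put n = 3t+2:
(3t+2)^3 - (3t+2) + 9 expands to 27t^3 + 54t^2 + 33t + 15,
and factoring out 3 leaves 3(9t^3 + 18t^2 + 11t + 5).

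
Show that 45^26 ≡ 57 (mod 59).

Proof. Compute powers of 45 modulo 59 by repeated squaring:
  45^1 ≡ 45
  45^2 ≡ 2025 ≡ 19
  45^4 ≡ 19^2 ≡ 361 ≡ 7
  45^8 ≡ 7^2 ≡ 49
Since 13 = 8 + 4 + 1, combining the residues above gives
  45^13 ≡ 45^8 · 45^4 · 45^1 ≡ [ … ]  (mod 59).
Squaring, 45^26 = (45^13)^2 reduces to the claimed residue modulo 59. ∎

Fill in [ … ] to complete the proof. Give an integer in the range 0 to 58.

36

45^8 · 45^4 · 45^1 ≡ 49 · 7 · 45 = 15435.
15435 mod 59 = 36, so 45^13 ≡ 36 (mod 59).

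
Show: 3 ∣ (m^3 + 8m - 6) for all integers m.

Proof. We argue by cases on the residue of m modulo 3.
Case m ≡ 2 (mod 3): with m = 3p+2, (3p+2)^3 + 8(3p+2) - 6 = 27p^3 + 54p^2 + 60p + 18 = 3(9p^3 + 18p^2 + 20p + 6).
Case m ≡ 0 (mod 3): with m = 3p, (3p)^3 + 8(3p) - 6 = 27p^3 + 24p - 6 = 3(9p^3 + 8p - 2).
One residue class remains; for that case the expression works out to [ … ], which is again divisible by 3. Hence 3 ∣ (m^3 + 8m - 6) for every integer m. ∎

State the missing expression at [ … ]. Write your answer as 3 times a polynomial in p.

3(9p^3 + 9p^2 + 11p + 1)

The residues treated are {2, 0}, so the missing case is m ≡ 1 (mod 3); write m = 3p+1.
Then (3p+1)^3 + 8(3p+1) - 6 = 27p^3 + 27p^2 + 33p + 3 = 3(9p^3 + 9p^2 + 11p + 1).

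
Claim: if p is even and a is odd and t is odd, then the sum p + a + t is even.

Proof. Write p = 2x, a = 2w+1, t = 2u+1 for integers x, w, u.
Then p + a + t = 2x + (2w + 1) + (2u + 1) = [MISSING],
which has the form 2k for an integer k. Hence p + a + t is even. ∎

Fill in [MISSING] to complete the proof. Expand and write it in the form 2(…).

2(u + w + x + 1)

2x + (2w + 1) + (2u + 1) = 2u + 2w + 2x + 2
= 2(u + w + x + 1).
Since u + w + x + 1 is an integer, the sum is of the form 2k for an integer k.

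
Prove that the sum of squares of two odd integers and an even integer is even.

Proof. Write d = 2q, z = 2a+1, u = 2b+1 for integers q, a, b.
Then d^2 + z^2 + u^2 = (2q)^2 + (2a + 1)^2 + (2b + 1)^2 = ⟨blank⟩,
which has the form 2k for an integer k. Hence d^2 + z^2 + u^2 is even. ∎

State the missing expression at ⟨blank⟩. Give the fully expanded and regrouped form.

(2q)^2 + (2a + 1)^2 + (2b + 1)^2 = 4a^2 + 4a + 4b^2 + 4b + 4q^2 + 2
= 2(2a^2 + 2a + 2b^2 + 2b + 2q^2 + 1).
Since 2a^2 + 2a + 2b^2 + 2b + 2q^2 + 1 is an integer, the sum of squares is of the form 2k for an integer k.

2(2a^2 + 2a + 2b^2 + 2b + 2q^2 + 1)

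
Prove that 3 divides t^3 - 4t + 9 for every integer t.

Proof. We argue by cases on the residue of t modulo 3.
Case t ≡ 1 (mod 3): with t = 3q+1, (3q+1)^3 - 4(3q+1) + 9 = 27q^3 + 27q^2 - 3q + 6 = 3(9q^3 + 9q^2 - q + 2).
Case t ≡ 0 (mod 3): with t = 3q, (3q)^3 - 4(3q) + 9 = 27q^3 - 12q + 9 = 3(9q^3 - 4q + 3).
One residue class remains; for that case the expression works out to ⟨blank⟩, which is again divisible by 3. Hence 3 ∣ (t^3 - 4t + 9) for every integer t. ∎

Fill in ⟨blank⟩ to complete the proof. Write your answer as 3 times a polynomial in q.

Only t ≡ 2 (mod 3) is unaccounted for. Put t = 3q+2:
(3q+2)^3 - 4(3q+2) + 9 expands to 27q^3 + 54q^2 + 24q + 9,
and factoring out 3 leaves 3(9q^3 + 18q^2 + 8q + 3).

3(9q^3 + 18q^2 + 8q + 3)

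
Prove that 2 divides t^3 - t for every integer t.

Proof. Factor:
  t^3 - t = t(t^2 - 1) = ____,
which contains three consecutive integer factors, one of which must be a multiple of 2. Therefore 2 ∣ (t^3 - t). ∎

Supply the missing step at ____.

t(t^2 - 1) = t(t - 1)(t + 1) = (t - 1)t(t + 1).
These three factors are consecutive integers, so their product is divisible by 2.

(t - 1)t(t + 1)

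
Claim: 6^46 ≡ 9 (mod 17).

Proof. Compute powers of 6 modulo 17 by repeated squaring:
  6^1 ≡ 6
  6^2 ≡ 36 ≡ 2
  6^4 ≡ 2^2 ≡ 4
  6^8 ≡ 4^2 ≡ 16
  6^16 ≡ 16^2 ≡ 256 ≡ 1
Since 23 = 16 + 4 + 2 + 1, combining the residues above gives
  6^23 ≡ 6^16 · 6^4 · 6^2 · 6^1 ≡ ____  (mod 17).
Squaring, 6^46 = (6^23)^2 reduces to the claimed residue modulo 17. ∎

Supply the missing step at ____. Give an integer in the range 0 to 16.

14

6^16 · 6^4 · 6^2 · 6^1 ≡ 1 · 4 · 2 · 6 = 48.
48 mod 17 = 14, so 6^23 ≡ 14 (mod 17).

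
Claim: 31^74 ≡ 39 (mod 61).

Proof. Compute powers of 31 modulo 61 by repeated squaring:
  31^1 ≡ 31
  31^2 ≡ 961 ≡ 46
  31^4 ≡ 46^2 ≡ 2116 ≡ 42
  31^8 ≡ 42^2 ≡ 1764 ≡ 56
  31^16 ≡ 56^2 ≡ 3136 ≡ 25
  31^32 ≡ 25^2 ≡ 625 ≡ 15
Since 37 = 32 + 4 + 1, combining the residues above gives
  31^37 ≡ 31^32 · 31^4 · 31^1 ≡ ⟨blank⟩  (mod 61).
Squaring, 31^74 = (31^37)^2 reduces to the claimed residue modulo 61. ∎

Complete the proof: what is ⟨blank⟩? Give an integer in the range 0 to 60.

10

Multiply the listed residues: 15 · 42 · 31 = 630 → 19530.
Reducing modulo 61: 19530 = 320·61 + 10, so 31^37 ≡ 10.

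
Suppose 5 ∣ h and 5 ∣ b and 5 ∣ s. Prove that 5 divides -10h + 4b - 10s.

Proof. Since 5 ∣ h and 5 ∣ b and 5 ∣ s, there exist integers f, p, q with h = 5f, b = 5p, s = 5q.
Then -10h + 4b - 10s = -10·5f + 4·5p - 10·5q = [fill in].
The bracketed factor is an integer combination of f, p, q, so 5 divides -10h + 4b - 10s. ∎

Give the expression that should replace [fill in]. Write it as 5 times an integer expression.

5(-10f + 4p - 10q)

Pull the common 5 out of every term: -10·5f + 4·5p - 10·5q = 5(-10f + 4p - 10q).
-10f + 4p - 10q is an integer, which exhibits the divisibility.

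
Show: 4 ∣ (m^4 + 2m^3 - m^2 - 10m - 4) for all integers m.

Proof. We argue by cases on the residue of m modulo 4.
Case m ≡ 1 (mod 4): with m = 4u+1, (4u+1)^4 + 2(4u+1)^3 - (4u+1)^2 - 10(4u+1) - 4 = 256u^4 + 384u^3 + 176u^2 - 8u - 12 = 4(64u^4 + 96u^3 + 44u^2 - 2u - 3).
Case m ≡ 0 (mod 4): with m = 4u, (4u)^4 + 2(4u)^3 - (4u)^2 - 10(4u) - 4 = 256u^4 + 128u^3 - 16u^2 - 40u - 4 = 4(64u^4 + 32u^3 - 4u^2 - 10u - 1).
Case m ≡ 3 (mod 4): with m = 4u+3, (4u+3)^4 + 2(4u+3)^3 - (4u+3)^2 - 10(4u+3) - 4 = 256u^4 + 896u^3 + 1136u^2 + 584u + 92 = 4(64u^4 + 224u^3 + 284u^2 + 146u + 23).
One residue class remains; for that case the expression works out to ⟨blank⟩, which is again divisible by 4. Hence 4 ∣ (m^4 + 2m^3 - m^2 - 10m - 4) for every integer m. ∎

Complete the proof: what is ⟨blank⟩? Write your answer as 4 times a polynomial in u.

4(64u^4 + 160u^3 + 140u^2 + 42u + 1)

Only m ≡ 2 (mod 4) is unaccounted for. Put m = 4u+2:
(4u+2)^4 + 2(4u+2)^3 - (4u+2)^2 - 10(4u+2) - 4 expands to 256u^4 + 640u^3 + 560u^2 + 168u + 4,
and factoring out 4 leaves 4(64u^4 + 160u^3 + 140u^2 + 42u + 1).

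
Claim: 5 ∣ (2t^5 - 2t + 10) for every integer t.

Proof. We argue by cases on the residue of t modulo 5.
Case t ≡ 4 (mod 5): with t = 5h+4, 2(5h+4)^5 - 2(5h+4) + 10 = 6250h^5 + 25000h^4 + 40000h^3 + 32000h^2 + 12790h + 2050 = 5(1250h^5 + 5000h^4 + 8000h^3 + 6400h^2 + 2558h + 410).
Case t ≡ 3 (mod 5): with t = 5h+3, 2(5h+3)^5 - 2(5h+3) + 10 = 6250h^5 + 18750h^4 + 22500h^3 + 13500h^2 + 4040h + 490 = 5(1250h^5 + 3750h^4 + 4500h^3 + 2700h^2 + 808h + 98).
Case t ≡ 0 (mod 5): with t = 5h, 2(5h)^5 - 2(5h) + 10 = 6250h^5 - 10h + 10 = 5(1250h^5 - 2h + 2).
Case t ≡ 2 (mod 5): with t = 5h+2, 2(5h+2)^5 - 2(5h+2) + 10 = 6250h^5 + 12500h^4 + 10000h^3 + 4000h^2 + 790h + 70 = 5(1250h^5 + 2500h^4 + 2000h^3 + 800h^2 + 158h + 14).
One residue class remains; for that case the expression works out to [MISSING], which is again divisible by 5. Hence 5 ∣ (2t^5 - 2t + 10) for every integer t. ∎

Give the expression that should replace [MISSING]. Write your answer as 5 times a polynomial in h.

Only t ≡ 1 (mod 5) is unaccounted for. Put t = 5h+1:
2(5h+1)^5 - 2(5h+1) + 10 expands to 6250h^5 + 6250h^4 + 2500h^3 + 500h^2 + 40h + 10,
and factoring out 5 leaves 5(1250h^5 + 1250h^4 + 500h^3 + 100h^2 + 8h + 2).

5(1250h^5 + 1250h^4 + 500h^3 + 100h^2 + 8h + 2)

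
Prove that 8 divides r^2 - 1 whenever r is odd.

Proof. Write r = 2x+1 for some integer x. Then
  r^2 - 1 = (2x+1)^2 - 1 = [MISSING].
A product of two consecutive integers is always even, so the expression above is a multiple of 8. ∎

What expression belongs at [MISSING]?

(2x+1)^2 - 1 = 4x^2 + 4x + 1 - 1 = 4x^2 + 4x = 4x(x+1).
Since x and x+1 are consecutive, x(x+1) is even, and 4·(even) is a multiple of 8.

4x(x + 1)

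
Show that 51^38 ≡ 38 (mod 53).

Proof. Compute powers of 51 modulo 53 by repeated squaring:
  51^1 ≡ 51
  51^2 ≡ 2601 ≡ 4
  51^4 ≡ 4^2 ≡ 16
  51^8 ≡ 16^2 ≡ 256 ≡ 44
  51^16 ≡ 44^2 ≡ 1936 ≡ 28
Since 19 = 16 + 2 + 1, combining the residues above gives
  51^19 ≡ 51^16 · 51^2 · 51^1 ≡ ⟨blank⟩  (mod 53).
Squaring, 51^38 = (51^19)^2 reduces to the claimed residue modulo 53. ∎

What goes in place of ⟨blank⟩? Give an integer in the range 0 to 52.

41

51^16 · 51^2 · 51^1 ≡ 28 · 4 · 51 = 5712.
5712 mod 53 = 41, so 51^19 ≡ 41 (mod 53).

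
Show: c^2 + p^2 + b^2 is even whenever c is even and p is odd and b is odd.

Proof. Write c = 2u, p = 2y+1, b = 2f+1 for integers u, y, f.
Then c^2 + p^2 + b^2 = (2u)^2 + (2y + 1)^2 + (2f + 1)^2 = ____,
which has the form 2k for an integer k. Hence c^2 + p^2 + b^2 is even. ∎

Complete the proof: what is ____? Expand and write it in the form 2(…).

(2u)^2 + (2y + 1)^2 + (2f + 1)^2 = 4f^2 + 4f + 4u^2 + 4y^2 + 4y + 2
= 2(2f^2 + 2f + 2u^2 + 2y^2 + 2y + 1).
Since 2f^2 + 2f + 2u^2 + 2y^2 + 2y + 1 is an integer, the sum of squares is of the form 2k for an integer k.

2(2f^2 + 2f + 2u^2 + 2y^2 + 2y + 1)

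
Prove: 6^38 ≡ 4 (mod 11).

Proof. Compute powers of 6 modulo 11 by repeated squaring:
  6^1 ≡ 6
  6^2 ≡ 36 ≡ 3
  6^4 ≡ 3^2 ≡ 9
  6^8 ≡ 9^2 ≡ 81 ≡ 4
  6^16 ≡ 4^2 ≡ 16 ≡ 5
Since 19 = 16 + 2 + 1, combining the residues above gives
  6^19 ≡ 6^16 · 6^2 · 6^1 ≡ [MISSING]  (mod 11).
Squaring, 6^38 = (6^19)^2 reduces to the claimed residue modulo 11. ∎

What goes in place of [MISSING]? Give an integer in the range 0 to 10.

6^16 · 6^2 · 6^1 ≡ 5 · 3 · 6 = 90.
90 mod 11 = 2, so 6^19 ≡ 2 (mod 11).

2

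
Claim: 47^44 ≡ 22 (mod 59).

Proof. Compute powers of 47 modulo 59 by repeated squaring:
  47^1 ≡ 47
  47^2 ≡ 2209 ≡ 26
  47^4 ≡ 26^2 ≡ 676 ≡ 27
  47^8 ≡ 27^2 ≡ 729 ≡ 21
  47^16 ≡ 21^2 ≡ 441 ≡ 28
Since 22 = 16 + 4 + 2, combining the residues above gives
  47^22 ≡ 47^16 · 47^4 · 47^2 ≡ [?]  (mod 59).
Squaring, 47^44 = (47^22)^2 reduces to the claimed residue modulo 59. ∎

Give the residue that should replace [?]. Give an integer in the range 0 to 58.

Multiply the listed residues: 28 · 27 · 26 = 756 → 19656.
Reducing modulo 59: 19656 = 333·59 + 9, so 47^22 ≡ 9.

9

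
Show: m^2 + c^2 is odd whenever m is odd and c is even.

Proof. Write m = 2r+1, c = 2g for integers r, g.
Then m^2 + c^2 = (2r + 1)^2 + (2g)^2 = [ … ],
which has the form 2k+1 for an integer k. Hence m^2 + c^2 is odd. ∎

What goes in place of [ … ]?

2(2g^2 + 2r^2 + 2r) + 1

Expanding: (2r + 1)^2 + (2g)^2 = 4g^2 + 4r^2 + 4r + 1.
Every term except the constant is even, so this is 2(2g^2 + 2r^2 + 2r) + 1,
and 2g^2 + 2r^2 + 2r ∈ ℤ gives the required form.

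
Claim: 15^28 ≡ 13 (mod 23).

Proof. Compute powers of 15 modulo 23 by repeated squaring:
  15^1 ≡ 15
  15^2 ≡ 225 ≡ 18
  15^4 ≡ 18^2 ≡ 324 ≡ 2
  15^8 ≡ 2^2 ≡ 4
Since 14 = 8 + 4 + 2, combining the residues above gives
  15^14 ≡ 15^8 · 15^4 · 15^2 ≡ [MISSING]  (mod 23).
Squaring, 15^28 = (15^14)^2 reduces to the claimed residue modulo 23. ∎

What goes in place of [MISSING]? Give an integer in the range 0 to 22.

6

15^8 · 15^4 · 15^2 ≡ 4 · 2 · 18 = 144.
144 mod 23 = 6, so 15^14 ≡ 6 (mod 23).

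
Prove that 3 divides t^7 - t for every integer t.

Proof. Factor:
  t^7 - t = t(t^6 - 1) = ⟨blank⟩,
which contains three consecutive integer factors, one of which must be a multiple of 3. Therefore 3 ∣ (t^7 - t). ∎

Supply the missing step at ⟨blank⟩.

t^6 - 1 = (t^2 - 1)(t^4 + t^2 + 1), and t^2 - 1 = (t-1)(t+1).
So t(t^6 - 1) = (t - 1)t(t + 1)(t^4 + t^2 + 1).

(t - 1)t(t + 1)(t^4 + t^2 + 1)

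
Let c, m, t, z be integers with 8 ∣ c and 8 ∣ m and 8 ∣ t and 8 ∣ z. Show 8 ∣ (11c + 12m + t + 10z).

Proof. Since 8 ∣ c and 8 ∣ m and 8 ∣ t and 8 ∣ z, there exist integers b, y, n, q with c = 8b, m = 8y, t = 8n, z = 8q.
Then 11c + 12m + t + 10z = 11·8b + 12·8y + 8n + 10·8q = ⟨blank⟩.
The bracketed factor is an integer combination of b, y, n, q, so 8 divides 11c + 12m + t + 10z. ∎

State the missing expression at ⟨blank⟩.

8(11b + n + 10q + 12y)

Pull the common 8 out of every term: 11·8b + 12·8y + 8n + 10·8q = 8(11b + n + 10q + 12y).
11b + n + 10q + 12y is an integer, which exhibits the divisibility.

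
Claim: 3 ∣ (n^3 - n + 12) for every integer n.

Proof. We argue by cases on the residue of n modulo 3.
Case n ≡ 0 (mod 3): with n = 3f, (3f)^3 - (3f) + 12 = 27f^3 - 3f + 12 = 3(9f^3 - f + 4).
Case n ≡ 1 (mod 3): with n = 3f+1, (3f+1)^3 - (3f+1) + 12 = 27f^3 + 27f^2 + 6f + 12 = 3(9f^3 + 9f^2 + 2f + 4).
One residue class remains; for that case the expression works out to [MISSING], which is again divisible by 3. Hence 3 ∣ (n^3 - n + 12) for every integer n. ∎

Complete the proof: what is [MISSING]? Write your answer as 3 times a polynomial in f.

3(9f^3 + 18f^2 + 11f + 6)

The residues treated are {0, 1}, so the missing case is n ≡ 2 (mod 3); write n = 3f+2.
Then (3f+2)^3 - (3f+2) + 12 = 27f^3 + 54f^2 + 33f + 18 = 3(9f^3 + 18f^2 + 11f + 6).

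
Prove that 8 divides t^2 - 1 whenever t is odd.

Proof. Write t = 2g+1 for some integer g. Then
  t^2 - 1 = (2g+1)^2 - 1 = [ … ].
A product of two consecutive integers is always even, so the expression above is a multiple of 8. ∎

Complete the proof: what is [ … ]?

4g(g + 1)

(2g+1)^2 - 1 = 4g^2 + 4g + 1 - 1 = 4g^2 + 4g = 4g(g+1).
Since g and g+1 are consecutive, g(g+1) is even, and 4·(even) is a multiple of 8.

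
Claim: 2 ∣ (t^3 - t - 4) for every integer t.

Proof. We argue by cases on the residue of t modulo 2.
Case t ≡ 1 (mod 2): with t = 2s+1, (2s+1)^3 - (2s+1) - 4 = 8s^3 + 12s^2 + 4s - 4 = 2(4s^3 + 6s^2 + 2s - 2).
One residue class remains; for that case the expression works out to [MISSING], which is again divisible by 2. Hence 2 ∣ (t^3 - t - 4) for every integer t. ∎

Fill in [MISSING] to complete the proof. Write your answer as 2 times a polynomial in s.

2(4s^3 - s - 2)

The residues treated are {1}, so the missing case is t ≡ 0 (mod 2); write t = 2s.
Then (2s)^3 - (2s) - 4 = 8s^3 - 2s - 4 = 2(4s^3 - s - 2).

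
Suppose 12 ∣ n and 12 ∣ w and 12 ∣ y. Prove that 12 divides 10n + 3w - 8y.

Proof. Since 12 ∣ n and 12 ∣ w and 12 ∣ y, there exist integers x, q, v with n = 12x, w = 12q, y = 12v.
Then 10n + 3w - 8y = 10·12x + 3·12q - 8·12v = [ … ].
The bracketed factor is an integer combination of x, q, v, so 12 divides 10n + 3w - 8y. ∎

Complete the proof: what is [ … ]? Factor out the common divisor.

12(3q - 8v + 10x)

Each term has a factor of 12: 10·12x + 3·12q - 8·12v = 12·(3q - 8v + 10x).
Since 3q - 8v + 10x is an integer, 12 ∣ (10n + 3w - 8y).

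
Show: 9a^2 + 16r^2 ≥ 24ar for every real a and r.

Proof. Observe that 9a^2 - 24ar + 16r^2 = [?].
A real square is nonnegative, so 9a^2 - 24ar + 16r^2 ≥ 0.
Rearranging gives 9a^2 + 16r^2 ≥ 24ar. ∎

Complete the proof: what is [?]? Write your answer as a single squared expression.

9a^2 - 24ar + 16r^2 is a perfect-square trinomial: the outer terms are (3a)^2 and (4r)^2, and the cross term is -2·3a·4r.
So 9a^2 - 24ar + 16r^2 = (3a - 4r)^2 ≥ 0.

(3a - 4r)^2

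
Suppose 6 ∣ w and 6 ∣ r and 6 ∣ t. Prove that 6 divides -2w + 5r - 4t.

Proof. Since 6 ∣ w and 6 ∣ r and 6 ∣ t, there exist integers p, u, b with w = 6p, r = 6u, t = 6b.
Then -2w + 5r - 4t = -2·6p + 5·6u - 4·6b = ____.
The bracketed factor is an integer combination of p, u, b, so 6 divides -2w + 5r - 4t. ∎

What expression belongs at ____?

Pull the common 6 out of every term: -2·6p + 5·6u - 4·6b = 6(-4b - 2p + 5u).
-4b - 2p + 5u is an integer, which exhibits the divisibility.

6(-4b - 2p + 5u)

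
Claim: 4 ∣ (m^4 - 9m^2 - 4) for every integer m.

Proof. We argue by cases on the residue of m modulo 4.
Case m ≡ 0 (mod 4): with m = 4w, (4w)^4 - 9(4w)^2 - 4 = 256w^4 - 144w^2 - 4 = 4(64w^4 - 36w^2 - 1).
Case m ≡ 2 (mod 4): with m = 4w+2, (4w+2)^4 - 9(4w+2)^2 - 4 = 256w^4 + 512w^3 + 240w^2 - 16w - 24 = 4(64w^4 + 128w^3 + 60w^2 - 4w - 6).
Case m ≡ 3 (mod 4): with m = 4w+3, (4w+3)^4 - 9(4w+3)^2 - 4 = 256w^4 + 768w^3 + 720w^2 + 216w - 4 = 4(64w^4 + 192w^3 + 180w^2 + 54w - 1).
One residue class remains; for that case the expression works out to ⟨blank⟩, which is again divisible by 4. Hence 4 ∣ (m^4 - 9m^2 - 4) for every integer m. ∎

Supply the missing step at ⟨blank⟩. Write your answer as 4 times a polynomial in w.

4(64w^4 + 64w^3 - 12w^2 - 14w - 3)

Only m ≡ 1 (mod 4) is unaccounted for. Put m = 4w+1:
(4w+1)^4 - 9(4w+1)^2 - 4 expands to 256w^4 + 256w^3 - 48w^2 - 56w - 12,
and factoring out 4 leaves 4(64w^4 + 64w^3 - 12w^2 - 14w - 3).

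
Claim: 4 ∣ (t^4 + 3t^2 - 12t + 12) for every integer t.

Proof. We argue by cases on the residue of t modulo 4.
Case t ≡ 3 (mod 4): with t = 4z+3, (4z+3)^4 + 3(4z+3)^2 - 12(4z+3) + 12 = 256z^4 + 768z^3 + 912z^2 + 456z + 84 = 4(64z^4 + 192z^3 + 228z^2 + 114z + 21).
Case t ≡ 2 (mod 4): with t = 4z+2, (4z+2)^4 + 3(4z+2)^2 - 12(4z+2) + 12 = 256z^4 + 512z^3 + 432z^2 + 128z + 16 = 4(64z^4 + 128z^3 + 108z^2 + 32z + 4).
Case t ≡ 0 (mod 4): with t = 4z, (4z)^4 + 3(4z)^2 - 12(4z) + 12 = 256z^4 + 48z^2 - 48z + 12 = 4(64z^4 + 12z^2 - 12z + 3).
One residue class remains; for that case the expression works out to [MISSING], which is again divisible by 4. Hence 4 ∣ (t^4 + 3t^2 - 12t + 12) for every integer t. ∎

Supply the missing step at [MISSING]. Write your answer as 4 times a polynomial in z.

4(64z^4 + 64z^3 + 36z^2 - 2z + 1)

Only t ≡ 1 (mod 4) is unaccounted for. Put t = 4z+1:
(4z+1)^4 + 3(4z+1)^2 - 12(4z+1) + 12 expands to 256z^4 + 256z^3 + 144z^2 - 8z + 4,
and factoring out 4 leaves 4(64z^4 + 64z^3 + 36z^2 - 2z + 1).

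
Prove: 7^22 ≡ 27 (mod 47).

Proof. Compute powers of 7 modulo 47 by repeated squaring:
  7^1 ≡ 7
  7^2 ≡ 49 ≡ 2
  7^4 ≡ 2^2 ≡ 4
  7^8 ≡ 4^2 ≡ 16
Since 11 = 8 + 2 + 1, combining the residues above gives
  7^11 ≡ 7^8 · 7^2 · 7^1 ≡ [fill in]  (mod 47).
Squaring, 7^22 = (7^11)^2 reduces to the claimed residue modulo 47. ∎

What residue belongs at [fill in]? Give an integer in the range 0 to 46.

36

7^8 · 7^2 · 7^1 ≡ 16 · 2 · 7 = 224.
224 mod 47 = 36, so 7^11 ≡ 36 (mod 47).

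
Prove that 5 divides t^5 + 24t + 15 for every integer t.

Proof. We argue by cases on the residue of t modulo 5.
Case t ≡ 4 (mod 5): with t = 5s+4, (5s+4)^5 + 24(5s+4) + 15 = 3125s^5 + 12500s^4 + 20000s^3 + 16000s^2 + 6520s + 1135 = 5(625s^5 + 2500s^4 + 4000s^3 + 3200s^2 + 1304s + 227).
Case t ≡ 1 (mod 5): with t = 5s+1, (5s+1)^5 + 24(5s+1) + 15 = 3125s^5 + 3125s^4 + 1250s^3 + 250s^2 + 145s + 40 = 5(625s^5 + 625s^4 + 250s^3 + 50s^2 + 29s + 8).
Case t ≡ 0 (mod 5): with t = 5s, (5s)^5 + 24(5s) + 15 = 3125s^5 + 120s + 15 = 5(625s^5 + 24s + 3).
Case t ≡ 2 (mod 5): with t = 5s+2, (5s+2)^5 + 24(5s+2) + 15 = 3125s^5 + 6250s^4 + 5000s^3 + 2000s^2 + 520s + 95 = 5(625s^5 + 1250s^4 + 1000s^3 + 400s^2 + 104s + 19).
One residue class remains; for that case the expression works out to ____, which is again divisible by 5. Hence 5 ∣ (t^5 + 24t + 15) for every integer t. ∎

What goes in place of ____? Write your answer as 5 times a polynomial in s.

5(625s^5 + 1875s^4 + 2250s^3 + 1350s^2 + 429s + 66)

Only t ≡ 3 (mod 5) is unaccounted for. Put t = 5s+3:
(5s+3)^5 + 24(5s+3) + 15 expands to 3125s^5 + 9375s^4 + 11250s^3 + 6750s^2 + 2145s + 330,
and factoring out 5 leaves 5(625s^5 + 1875s^4 + 2250s^3 + 1350s^2 + 429s + 66).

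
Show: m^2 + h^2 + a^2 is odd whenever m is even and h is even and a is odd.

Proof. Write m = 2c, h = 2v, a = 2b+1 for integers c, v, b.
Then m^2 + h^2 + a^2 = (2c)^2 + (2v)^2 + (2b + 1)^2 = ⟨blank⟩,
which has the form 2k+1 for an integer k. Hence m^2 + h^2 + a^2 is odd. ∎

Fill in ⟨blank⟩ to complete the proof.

2(2b^2 + 2b + 2c^2 + 2v^2) + 1

Expanding: (2c)^2 + (2v)^2 + (2b + 1)^2 = 4b^2 + 4b + 4c^2 + 4v^2 + 1.
Every term except the constant is even, so this is 2(2b^2 + 2b + 2c^2 + 2v^2) + 1,
and 2b^2 + 2b + 2c^2 + 2v^2 ∈ ℤ gives the required form.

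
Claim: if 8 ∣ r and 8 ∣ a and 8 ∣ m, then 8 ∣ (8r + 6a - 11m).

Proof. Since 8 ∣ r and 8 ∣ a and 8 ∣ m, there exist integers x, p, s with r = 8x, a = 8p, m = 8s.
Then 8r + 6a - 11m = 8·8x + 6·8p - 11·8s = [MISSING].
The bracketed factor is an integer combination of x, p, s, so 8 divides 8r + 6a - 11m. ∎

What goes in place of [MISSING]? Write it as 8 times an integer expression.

8(6p - 11s + 8x)

Each term has a factor of 8: 8·8x + 6·8p - 11·8s = 8·(6p - 11s + 8x).
Since 6p - 11s + 8x is an integer, 8 ∣ (8r + 6a - 11m).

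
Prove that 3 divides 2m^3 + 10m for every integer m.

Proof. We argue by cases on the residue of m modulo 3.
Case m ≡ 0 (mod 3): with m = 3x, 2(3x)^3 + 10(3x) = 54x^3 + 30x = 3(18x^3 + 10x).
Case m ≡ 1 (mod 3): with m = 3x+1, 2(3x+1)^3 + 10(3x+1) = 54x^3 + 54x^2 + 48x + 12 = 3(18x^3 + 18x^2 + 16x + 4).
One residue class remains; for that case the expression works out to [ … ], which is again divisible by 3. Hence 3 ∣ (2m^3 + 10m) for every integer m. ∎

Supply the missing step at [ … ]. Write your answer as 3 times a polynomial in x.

The residues treated are {0, 1}, so the missing case is m ≡ 2 (mod 3); write m = 3x+2.
Then 2(3x+2)^3 + 10(3x+2) = 54x^3 + 108x^2 + 102x + 36 = 3(18x^3 + 36x^2 + 34x + 12).

3(18x^3 + 36x^2 + 34x + 12)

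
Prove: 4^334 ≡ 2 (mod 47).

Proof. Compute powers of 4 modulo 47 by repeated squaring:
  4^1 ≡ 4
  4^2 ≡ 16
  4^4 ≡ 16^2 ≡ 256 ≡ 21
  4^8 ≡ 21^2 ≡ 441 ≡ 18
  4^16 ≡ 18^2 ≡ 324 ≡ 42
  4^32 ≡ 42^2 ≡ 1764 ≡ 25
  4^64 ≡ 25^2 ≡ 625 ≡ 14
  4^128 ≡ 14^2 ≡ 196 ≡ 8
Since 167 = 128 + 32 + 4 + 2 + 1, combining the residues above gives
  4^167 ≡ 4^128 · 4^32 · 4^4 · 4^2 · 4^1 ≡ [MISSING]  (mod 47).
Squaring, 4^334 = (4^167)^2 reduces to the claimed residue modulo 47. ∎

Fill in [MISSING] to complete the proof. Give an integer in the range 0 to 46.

7

4^128 · 4^32 · 4^4 · 4^2 · 4^1 ≡ 8 · 25 · 21 · 16 · 4 = 268800.
268800 mod 47 = 7, so 4^167 ≡ 7 (mod 47).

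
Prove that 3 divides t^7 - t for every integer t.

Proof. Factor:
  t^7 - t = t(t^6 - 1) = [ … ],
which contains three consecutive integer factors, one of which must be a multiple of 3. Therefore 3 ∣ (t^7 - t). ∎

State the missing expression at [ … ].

(t - 1)t(t + 1)(t^4 + t^2 + 1)

t^6 - 1 = (t^2 - 1)(t^4 + t^2 + 1), and t^2 - 1 = (t-1)(t+1).
So t(t^6 - 1) = (t - 1)t(t + 1)(t^4 + t^2 + 1).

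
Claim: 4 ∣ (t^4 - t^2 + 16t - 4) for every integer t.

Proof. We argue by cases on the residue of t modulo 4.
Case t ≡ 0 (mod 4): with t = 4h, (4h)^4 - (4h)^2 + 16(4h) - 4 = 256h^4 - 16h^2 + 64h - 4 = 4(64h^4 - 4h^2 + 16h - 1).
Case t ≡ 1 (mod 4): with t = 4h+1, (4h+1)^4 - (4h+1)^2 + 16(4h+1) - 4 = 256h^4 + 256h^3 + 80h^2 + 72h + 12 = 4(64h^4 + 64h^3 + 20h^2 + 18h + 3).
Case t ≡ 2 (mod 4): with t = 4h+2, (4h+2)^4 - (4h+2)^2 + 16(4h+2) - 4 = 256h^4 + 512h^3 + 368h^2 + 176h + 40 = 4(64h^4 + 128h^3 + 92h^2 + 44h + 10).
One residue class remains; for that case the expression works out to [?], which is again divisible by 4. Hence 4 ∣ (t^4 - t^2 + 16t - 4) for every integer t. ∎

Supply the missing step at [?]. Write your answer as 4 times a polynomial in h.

The residues treated are {0, 1, 2}, so the missing case is t ≡ 3 (mod 4); write t = 4h+3.
Then (4h+3)^4 - (4h+3)^2 + 16(4h+3) - 4 = 256h^4 + 768h^3 + 848h^2 + 472h + 116 = 4(64h^4 + 192h^3 + 212h^2 + 118h + 29).

4(64h^4 + 192h^3 + 212h^2 + 118h + 29)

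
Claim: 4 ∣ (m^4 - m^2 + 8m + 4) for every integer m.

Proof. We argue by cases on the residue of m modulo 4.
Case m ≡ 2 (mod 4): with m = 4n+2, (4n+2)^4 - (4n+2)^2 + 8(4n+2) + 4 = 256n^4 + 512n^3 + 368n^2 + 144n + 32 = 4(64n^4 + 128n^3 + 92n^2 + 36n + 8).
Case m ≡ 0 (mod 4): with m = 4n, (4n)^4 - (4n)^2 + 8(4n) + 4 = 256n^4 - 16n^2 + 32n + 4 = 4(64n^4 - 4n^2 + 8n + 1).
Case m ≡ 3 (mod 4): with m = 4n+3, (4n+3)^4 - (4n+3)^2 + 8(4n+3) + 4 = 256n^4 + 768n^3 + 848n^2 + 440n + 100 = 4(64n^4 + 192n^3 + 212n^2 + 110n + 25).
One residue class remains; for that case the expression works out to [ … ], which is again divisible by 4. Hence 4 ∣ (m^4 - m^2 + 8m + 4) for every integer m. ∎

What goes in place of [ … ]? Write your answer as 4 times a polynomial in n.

4(64n^4 + 64n^3 + 20n^2 + 10n + 3)

The residues treated are {2, 0, 3}, so the missing case is m ≡ 1 (mod 4); write m = 4n+1.
Then (4n+1)^4 - (4n+1)^2 + 8(4n+1) + 4 = 256n^4 + 256n^3 + 80n^2 + 40n + 12 = 4(64n^4 + 64n^3 + 20n^2 + 10n + 3).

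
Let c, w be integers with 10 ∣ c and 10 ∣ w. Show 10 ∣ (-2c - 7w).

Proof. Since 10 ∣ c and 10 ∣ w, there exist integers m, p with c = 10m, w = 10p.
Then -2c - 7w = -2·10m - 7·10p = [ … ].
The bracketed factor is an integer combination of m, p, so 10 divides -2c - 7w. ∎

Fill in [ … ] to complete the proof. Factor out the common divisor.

10(-2m - 7p)

Each term has a factor of 10: -2·10m - 7·10p = 10·(-2m - 7p).
Since -2m - 7p is an integer, 10 ∣ (-2c - 7w).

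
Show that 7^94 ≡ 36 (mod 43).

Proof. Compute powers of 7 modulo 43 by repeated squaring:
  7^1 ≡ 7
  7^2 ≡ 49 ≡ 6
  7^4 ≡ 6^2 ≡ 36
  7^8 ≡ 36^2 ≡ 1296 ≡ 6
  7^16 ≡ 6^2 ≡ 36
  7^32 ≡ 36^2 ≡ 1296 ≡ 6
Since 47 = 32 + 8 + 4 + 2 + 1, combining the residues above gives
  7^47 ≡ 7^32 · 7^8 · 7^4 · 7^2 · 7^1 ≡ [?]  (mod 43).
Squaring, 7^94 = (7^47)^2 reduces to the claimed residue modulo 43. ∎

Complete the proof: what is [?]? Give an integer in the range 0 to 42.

37

Multiply the listed residues: 6 · 6 · 36 · 6 · 7 = 36 → 1296 → 7776 → 54432.
Reducing modulo 43: 54432 = 1265·43 + 37, so 7^47 ≡ 37.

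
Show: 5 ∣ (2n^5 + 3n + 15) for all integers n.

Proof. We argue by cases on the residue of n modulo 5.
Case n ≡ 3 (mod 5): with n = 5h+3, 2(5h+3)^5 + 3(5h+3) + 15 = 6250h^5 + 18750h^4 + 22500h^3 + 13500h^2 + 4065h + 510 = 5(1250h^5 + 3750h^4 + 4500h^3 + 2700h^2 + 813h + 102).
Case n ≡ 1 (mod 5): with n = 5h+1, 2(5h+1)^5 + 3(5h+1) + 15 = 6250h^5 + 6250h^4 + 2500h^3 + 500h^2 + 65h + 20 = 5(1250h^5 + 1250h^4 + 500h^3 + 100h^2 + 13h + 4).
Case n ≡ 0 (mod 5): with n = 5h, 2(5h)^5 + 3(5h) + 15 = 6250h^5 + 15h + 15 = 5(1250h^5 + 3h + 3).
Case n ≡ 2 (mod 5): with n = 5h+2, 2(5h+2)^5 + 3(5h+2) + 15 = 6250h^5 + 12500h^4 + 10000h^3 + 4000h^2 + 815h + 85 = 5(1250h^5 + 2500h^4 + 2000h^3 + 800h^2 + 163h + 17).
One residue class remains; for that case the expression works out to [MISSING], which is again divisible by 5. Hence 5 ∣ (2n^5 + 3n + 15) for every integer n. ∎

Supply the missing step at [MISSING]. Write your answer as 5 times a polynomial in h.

The residues treated are {3, 1, 0, 2}, so the missing case is n ≡ 4 (mod 5); write n = 5h+4.
Then 2(5h+4)^5 + 3(5h+4) + 15 = 6250h^5 + 25000h^4 + 40000h^3 + 32000h^2 + 12815h + 2075 = 5(1250h^5 + 5000h^4 + 8000h^3 + 6400h^2 + 2563h + 415).

5(1250h^5 + 5000h^4 + 8000h^3 + 6400h^2 + 2563h + 415)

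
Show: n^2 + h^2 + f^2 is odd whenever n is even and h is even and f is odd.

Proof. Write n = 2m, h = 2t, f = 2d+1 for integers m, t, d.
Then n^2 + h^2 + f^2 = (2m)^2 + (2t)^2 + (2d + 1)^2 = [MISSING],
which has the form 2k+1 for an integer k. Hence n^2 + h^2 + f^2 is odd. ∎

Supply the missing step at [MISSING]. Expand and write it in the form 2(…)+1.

2(2d^2 + 2d + 2m^2 + 2t^2) + 1

Expanding: (2m)^2 + (2t)^2 + (2d + 1)^2 = 4d^2 + 4d + 4m^2 + 4t^2 + 1.
Every term except the constant is even, so this is 2(2d^2 + 2d + 2m^2 + 2t^2) + 1,
and 2d^2 + 2d + 2m^2 + 2t^2 ∈ ℤ gives the required form.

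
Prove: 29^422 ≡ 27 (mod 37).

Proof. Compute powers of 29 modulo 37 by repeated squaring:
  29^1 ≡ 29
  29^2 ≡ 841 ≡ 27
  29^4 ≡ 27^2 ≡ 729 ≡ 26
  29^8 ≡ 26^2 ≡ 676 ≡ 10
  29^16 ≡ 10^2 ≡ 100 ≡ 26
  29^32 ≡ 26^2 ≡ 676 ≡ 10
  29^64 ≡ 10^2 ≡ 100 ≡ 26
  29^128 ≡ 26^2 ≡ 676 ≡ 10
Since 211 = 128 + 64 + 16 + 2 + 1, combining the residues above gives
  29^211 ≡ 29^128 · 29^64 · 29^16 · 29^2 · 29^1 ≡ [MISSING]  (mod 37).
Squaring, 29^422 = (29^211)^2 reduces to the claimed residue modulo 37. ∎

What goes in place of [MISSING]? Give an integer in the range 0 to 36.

8

Multiply the listed residues: 10 · 26 · 26 · 27 · 29 = 260 → 6760 → 182520 → 5293080.
Reducing modulo 37: 5293080 = 143056·37 + 8, so 29^211 ≡ 8.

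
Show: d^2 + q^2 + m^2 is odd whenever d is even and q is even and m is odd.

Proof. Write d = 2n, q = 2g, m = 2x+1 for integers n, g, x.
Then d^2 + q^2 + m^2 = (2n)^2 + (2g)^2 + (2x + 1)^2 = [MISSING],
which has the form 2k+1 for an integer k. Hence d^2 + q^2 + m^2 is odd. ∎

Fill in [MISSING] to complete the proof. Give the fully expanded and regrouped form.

2(2g^2 + 2n^2 + 2x^2 + 2x) + 1

Expanding: (2n)^2 + (2g)^2 + (2x + 1)^2 = 4g^2 + 4n^2 + 4x^2 + 4x + 1.
Every term except the constant is even, so this is 2(2g^2 + 2n^2 + 2x^2 + 2x) + 1,
and 2g^2 + 2n^2 + 2x^2 + 2x ∈ ℤ gives the required form.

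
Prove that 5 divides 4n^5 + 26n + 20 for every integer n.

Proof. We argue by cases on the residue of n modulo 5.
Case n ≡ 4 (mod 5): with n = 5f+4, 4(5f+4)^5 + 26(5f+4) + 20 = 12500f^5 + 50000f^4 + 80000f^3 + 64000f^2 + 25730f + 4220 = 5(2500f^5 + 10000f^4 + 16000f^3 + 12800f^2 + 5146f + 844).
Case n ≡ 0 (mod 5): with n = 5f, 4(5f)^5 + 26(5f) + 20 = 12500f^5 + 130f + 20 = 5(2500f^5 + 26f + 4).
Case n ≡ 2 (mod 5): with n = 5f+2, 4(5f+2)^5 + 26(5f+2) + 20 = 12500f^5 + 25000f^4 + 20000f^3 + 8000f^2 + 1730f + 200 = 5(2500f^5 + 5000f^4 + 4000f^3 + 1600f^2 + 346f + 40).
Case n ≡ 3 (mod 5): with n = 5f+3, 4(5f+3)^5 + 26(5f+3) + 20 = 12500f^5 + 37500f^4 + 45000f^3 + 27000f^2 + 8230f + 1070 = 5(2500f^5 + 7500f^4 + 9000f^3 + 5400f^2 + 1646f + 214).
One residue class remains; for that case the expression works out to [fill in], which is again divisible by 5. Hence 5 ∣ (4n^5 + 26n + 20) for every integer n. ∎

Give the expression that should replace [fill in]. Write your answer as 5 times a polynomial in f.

5(2500f^5 + 2500f^4 + 1000f^3 + 200f^2 + 46f + 10)

The residues treated are {4, 0, 2, 3}, so the missing case is n ≡ 1 (mod 5); write n = 5f+1.
Then 4(5f+1)^5 + 26(5f+1) + 20 = 12500f^5 + 12500f^4 + 5000f^3 + 1000f^2 + 230f + 50 = 5(2500f^5 + 2500f^4 + 1000f^3 + 200f^2 + 46f + 10).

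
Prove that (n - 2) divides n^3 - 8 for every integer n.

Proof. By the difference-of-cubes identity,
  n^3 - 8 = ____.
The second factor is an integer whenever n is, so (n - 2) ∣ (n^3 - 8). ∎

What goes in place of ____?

(n - 2)(n^2 + 2n + 4)

Polynomial division of n^3 - 8 by n - 2 leaves remainder 0 and quotient n^2 + 2n + 4.
Hence n^3 - 8 = (n - 2)(n^2 + 2n + 4).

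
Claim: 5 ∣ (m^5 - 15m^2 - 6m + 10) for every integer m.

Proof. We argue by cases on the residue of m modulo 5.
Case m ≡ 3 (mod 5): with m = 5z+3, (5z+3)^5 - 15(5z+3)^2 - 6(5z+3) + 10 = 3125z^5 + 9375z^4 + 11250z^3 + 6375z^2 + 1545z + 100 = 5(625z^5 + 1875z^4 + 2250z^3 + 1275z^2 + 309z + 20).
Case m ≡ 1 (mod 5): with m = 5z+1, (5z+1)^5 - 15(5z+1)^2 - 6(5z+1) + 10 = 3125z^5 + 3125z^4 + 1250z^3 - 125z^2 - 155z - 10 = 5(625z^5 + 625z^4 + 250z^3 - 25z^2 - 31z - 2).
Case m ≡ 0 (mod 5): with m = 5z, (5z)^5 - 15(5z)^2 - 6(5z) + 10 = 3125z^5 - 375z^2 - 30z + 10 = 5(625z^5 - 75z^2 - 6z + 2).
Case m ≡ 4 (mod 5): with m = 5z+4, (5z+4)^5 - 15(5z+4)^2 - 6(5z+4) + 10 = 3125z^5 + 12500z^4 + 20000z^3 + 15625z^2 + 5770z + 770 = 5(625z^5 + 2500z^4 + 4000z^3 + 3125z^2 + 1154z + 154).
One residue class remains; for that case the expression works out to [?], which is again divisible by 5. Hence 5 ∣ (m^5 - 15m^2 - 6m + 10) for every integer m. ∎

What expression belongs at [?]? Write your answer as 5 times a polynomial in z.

5(625z^5 + 1250z^4 + 1000z^3 + 325z^2 + 14z - 6)

The residues treated are {3, 1, 0, 4}, so the missing case is m ≡ 2 (mod 5); write m = 5z+2.
Then (5z+2)^5 - 15(5z+2)^2 - 6(5z+2) + 10 = 3125z^5 + 6250z^4 + 5000z^3 + 1625z^2 + 70z - 30 = 5(625z^5 + 1250z^4 + 1000z^3 + 325z^2 + 14z - 6).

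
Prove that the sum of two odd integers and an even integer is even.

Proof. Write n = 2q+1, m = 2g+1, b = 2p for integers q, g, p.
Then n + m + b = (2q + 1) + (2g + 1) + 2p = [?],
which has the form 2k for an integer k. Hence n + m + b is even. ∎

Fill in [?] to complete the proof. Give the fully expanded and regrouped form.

2(g + p + q + 1)

Expanding: (2q + 1) + (2g + 1) + 2p = 2g + 2p + 2q + 2.
Every term is even; pulling out the factor of 2 gives 2(g + p + q + 1).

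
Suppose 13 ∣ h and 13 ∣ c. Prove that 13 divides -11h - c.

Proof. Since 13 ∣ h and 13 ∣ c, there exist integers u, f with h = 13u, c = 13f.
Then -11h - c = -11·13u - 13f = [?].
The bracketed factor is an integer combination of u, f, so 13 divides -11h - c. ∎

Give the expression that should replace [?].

Pull the common 13 out of every term: -11·13u - 13f = 13(-f - 11u).
-f - 11u is an integer, which exhibits the divisibility.

13(-f - 11u)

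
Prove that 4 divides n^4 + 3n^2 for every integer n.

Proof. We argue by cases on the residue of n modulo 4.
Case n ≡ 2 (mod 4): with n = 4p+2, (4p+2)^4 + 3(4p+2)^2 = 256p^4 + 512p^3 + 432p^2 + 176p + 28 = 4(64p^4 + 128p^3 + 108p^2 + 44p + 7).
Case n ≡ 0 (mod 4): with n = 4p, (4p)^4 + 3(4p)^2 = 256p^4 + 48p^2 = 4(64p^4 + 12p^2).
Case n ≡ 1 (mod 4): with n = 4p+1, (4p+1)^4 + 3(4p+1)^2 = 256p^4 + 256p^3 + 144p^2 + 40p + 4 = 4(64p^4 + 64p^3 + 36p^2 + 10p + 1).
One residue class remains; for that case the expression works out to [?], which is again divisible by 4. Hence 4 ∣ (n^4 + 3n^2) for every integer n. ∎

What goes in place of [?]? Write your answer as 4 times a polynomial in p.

Only n ≡ 3 (mod 4) is unaccounted for. Put n = 4p+3:
(4p+3)^4 + 3(4p+3)^2 expands to 256p^4 + 768p^3 + 912p^2 + 504p + 108,
and factoring out 4 leaves 4(64p^4 + 192p^3 + 228p^2 + 126p + 27).

4(64p^4 + 192p^3 + 228p^2 + 126p + 27)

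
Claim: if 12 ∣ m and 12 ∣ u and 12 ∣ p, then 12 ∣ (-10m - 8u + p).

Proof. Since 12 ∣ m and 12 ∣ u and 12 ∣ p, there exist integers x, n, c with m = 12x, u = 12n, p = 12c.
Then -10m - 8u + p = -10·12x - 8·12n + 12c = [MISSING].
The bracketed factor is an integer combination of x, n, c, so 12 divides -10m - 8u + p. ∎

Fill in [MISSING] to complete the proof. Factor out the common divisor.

12(c - 8n - 10x)

Pull the common 12 out of every term: -10·12x - 8·12n + 12c = 12(c - 8n - 10x).
c - 8n - 10x is an integer, which exhibits the divisibility.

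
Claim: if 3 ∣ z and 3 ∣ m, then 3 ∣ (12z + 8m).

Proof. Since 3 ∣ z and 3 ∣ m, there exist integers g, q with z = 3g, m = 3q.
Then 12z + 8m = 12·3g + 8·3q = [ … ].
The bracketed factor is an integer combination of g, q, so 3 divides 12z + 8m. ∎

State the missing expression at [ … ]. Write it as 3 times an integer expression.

3(12g + 8q)

Pull the common 3 out of every term: 12·3g + 8·3q = 3(12g + 8q).
12g + 8q is an integer, which exhibits the divisibility.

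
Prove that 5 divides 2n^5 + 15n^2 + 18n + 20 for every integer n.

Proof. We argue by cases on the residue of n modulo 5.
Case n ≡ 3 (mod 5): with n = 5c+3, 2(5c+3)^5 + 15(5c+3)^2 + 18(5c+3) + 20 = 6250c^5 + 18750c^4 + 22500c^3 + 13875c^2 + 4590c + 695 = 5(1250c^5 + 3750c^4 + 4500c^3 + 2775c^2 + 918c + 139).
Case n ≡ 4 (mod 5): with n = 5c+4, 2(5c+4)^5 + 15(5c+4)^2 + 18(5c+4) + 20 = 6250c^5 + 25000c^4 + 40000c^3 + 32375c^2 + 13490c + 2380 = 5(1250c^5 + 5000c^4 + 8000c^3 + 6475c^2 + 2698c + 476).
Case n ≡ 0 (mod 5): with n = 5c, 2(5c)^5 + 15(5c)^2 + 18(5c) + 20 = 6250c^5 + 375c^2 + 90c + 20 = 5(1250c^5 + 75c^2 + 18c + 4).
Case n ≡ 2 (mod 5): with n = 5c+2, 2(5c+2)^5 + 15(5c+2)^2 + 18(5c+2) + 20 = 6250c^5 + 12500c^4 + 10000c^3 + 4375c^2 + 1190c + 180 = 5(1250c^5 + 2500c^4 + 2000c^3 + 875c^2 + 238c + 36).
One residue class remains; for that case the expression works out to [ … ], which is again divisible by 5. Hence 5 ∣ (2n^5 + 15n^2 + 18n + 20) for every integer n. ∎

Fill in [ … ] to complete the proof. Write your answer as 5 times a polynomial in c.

5(1250c^5 + 1250c^4 + 500c^3 + 175c^2 + 58c + 11)

Only n ≡ 1 (mod 5) is unaccounted for. Put n = 5c+1:
2(5c+1)^5 + 15(5c+1)^2 + 18(5c+1) + 20 expands to 6250c^5 + 6250c^4 + 2500c^3 + 875c^2 + 290c + 55,
and factoring out 5 leaves 5(1250c^5 + 1250c^4 + 500c^3 + 175c^2 + 58c + 11).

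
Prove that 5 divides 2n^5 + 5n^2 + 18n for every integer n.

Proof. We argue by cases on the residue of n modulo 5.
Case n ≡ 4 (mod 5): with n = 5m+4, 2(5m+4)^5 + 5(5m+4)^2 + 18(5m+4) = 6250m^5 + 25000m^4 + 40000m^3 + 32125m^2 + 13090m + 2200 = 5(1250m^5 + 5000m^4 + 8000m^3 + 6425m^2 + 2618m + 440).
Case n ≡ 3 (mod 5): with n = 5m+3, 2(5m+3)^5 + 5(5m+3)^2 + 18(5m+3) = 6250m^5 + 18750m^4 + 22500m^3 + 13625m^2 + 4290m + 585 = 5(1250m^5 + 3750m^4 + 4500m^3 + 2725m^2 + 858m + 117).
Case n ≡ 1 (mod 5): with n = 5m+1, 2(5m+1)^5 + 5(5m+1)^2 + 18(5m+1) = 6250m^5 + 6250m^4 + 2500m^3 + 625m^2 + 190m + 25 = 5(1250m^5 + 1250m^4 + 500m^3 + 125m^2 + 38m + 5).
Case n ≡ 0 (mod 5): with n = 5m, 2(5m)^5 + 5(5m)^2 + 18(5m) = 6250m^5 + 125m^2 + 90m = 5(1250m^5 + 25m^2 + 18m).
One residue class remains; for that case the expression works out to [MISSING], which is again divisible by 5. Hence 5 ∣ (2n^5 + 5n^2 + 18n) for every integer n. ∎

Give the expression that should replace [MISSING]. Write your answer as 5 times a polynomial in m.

5(1250m^5 + 2500m^4 + 2000m^3 + 825m^2 + 198m + 24)

The residues treated are {4, 3, 1, 0}, so the missing case is n ≡ 2 (mod 5); write n = 5m+2.
Then 2(5m+2)^5 + 5(5m+2)^2 + 18(5m+2) = 6250m^5 + 12500m^4 + 10000m^3 + 4125m^2 + 990m + 120 = 5(1250m^5 + 2500m^4 + 2000m^3 + 825m^2 + 198m + 24).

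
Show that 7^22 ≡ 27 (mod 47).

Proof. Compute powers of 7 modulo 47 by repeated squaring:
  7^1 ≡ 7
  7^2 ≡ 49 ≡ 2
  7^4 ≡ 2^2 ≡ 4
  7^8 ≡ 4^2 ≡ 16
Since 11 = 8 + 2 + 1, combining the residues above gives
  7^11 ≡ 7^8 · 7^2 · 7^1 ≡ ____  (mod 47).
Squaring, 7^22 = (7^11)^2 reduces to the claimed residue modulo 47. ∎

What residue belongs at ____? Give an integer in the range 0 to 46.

7^8 · 7^2 · 7^1 ≡ 16 · 2 · 7 = 224.
224 mod 47 = 36, so 7^11 ≡ 36 (mod 47).

36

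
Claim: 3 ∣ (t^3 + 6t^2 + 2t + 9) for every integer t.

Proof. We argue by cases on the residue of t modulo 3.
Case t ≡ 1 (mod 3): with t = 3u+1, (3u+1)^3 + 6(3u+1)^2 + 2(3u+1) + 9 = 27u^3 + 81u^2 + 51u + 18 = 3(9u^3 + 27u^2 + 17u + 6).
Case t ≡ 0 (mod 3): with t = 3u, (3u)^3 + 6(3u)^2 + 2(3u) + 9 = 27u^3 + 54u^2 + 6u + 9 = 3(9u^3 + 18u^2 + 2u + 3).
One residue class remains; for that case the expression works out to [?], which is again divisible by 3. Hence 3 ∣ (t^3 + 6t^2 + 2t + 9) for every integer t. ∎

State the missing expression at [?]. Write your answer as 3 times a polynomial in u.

3(9u^3 + 36u^2 + 38u + 15)

The residues treated are {1, 0}, so the missing case is t ≡ 2 (mod 3); write t = 3u+2.
Then (3u+2)^3 + 6(3u+2)^2 + 2(3u+2) + 9 = 27u^3 + 108u^2 + 114u + 45 = 3(9u^3 + 36u^2 + 38u + 15).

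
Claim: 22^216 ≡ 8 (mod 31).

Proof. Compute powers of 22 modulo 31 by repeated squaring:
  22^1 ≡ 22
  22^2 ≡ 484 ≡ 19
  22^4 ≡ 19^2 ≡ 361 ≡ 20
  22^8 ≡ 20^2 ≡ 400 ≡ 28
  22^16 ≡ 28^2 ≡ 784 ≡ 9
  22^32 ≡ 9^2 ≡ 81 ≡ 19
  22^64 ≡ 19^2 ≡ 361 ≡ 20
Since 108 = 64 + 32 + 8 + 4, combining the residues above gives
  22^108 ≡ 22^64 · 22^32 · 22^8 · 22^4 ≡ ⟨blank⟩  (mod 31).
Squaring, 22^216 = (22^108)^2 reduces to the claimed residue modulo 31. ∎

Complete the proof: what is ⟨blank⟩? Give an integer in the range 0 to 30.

16

Multiply the listed residues: 20 · 19 · 28 · 20 = 380 → 10640 → 212800.
Reducing modulo 31: 212800 = 6864·31 + 16, so 22^108 ≡ 16.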